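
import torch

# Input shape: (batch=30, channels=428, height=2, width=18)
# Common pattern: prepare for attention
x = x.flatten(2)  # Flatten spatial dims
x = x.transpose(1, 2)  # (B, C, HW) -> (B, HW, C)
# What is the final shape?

Input shape: (30, 428, 2, 18)
  -> after flatten(2): (30, 428, 36)
Output shape: (30, 36, 428)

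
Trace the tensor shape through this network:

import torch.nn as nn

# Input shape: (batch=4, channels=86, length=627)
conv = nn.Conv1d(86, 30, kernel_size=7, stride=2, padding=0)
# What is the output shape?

Input shape: (4, 86, 627)
Output shape: (4, 30, 311)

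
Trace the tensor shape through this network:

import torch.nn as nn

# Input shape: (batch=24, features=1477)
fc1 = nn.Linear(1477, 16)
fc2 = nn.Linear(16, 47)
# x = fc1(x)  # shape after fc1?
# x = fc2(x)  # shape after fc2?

Input shape: (24, 1477)
  -> after fc1: (24, 16)
Output shape: (24, 47)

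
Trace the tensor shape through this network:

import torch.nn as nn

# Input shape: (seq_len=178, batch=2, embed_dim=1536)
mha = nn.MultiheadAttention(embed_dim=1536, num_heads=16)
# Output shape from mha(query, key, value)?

Input shape: (178, 2, 1536)
Output shape: (178, 2, 1536)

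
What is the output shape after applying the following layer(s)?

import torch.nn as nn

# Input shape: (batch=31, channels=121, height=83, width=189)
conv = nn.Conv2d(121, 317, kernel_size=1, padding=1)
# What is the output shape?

Input shape: (31, 121, 83, 189)
Output shape: (31, 317, 85, 191)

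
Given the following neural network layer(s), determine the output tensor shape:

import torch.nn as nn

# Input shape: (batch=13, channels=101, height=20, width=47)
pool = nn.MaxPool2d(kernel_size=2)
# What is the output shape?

Input shape: (13, 101, 20, 47)
Output shape: (13, 101, 10, 23)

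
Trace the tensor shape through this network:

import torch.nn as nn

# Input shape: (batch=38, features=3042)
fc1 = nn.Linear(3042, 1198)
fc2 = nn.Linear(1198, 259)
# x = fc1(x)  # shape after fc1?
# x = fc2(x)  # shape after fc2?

Input shape: (38, 3042)
  -> after fc1: (38, 1198)
Output shape: (38, 259)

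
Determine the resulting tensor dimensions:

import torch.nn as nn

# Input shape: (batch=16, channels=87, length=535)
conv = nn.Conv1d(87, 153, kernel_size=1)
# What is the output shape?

Input shape: (16, 87, 535)
Output shape: (16, 153, 535)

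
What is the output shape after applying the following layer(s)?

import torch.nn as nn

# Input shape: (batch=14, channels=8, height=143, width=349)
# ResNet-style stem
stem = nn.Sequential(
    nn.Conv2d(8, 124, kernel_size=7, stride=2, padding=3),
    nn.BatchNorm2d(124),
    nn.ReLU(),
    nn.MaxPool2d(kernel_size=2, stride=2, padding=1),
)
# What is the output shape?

Input shape: (14, 8, 143, 349)
  -> after Conv2d 7x7 stride=2: (14, 124, 72, 175)
Output shape: (14, 124, 37, 88)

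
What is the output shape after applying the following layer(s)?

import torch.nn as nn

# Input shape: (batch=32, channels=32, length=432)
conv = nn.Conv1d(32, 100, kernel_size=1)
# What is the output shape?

Input shape: (32, 32, 432)
Output shape: (32, 100, 432)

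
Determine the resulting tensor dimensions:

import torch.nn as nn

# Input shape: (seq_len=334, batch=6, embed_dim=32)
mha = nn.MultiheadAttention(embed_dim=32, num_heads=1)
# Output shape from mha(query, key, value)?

Input shape: (334, 6, 32)
Output shape: (334, 6, 32)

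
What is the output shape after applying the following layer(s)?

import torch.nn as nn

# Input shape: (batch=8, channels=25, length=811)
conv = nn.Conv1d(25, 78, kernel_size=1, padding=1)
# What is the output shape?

Input shape: (8, 25, 811)
Output shape: (8, 78, 813)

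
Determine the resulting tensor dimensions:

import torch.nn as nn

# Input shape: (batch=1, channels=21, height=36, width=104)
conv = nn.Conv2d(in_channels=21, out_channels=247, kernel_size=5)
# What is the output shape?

Input shape: (1, 21, 36, 104)
Output shape: (1, 247, 32, 100)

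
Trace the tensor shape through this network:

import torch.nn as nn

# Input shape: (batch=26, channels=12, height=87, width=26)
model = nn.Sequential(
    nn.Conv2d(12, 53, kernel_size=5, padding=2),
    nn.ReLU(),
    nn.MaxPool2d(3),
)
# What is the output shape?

Input shape: (26, 12, 87, 26)
  -> after Conv2d: (26, 53, 87, 26)
  -> after ReLU: (26, 53, 87, 26)
Output shape: (26, 53, 29, 8)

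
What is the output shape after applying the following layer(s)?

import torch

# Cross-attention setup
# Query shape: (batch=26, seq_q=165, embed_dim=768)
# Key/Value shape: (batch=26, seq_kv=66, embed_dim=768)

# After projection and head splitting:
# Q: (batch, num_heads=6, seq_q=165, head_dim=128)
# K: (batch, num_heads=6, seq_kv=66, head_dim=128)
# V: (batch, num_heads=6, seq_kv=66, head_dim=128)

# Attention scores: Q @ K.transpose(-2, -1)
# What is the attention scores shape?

Input shape: (26, 165, 768)
Output shape: (26, 6, 165, 66)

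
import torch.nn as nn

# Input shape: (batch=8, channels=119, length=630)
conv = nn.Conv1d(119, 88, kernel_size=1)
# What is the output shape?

Input shape: (8, 119, 630)
Output shape: (8, 88, 630)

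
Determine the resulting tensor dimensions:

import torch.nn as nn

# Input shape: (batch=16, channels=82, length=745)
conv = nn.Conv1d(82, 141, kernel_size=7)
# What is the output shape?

Input shape: (16, 82, 745)
Output shape: (16, 141, 739)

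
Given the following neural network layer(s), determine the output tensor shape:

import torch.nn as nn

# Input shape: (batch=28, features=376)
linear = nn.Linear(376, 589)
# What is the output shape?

Input shape: (28, 376)
Output shape: (28, 589)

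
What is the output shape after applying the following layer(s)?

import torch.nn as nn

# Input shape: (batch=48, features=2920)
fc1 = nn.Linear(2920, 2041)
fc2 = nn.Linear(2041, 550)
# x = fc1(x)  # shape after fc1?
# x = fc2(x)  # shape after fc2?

Input shape: (48, 2920)
  -> after fc1: (48, 2041)
Output shape: (48, 550)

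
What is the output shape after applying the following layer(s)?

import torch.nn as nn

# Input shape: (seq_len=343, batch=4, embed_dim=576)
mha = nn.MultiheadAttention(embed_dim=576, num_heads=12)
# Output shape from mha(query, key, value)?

Input shape: (343, 4, 576)
Output shape: (343, 4, 576)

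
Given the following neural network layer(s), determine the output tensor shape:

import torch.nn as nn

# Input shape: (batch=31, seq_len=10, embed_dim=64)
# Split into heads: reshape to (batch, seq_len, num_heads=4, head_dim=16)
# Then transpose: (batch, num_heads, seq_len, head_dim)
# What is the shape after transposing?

Input shape: (31, 10, 64)
  -> after reshape: (31, 10, 4, 16)
Output shape: (31, 4, 10, 16)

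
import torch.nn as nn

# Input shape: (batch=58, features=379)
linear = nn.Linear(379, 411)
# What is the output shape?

Input shape: (58, 379)
Output shape: (58, 411)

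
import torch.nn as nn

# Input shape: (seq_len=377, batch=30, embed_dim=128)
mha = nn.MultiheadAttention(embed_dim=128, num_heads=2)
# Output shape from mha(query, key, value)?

Input shape: (377, 30, 128)
Output shape: (377, 30, 128)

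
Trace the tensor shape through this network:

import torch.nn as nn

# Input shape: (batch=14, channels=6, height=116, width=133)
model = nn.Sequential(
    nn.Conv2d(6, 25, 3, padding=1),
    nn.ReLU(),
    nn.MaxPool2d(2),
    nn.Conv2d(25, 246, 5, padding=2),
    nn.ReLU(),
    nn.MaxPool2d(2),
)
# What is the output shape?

Input shape: (14, 6, 116, 133)
  -> after first Conv2d: (14, 25, 116, 133)
  -> after first MaxPool2d: (14, 25, 58, 66)
  -> after second Conv2d: (14, 246, 58, 66)
Output shape: (14, 246, 29, 33)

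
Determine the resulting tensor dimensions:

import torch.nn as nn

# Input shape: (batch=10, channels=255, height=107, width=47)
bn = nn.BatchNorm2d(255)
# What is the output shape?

Input shape: (10, 255, 107, 47)
Output shape: (10, 255, 107, 47)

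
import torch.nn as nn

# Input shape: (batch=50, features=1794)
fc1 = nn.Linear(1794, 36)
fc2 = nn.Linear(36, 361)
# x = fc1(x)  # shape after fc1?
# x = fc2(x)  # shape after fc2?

Input shape: (50, 1794)
  -> after fc1: (50, 36)
Output shape: (50, 361)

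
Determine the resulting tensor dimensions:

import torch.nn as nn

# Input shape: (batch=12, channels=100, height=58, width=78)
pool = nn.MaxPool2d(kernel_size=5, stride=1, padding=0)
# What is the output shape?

Input shape: (12, 100, 58, 78)
Output shape: (12, 100, 54, 74)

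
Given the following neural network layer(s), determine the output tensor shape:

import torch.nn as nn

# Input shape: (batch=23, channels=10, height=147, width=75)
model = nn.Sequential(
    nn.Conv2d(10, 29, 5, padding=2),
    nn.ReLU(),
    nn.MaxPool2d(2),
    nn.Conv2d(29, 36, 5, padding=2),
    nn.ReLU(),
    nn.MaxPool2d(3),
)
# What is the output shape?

Input shape: (23, 10, 147, 75)
  -> after first Conv2d: (23, 29, 147, 75)
  -> after first MaxPool2d: (23, 29, 73, 37)
  -> after second Conv2d: (23, 36, 73, 37)
Output shape: (23, 36, 24, 12)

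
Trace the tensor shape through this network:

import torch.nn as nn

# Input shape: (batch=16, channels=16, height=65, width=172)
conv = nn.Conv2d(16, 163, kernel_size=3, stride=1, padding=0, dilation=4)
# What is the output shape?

Input shape: (16, 16, 65, 172)
Output shape: (16, 163, 57, 164)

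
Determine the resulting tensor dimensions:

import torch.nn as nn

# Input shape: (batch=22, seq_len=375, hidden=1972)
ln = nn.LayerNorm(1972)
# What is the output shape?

Input shape: (22, 375, 1972)
Output shape: (22, 375, 1972)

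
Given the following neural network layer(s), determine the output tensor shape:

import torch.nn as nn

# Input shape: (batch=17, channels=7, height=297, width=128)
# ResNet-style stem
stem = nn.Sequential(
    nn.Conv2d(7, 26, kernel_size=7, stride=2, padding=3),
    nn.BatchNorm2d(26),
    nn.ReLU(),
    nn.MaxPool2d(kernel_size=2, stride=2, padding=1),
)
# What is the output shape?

Input shape: (17, 7, 297, 128)
  -> after Conv2d 7x7 stride=2: (17, 26, 149, 64)
Output shape: (17, 26, 75, 33)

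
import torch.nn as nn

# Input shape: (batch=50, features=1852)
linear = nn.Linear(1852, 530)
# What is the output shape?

Input shape: (50, 1852)
Output shape: (50, 530)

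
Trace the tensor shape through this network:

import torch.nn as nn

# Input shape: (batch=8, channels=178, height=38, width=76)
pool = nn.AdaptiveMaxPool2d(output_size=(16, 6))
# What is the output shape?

Input shape: (8, 178, 38, 76)
Output shape: (8, 178, 16, 6)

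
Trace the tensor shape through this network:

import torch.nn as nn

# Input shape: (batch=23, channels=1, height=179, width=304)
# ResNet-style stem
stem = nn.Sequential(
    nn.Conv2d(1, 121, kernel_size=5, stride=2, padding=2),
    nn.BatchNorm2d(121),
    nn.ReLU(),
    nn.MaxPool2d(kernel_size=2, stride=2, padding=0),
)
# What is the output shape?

Input shape: (23, 1, 179, 304)
  -> after Conv2d 5x5 stride=2: (23, 121, 90, 152)
Output shape: (23, 121, 45, 76)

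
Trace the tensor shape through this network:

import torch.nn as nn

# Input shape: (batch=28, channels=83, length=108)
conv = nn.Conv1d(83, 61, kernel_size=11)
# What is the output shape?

Input shape: (28, 83, 108)
Output shape: (28, 61, 98)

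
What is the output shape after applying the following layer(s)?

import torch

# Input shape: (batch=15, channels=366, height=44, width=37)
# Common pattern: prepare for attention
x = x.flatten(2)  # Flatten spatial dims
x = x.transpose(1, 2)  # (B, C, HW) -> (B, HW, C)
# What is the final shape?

Input shape: (15, 366, 44, 37)
  -> after flatten(2): (15, 366, 1628)
Output shape: (15, 1628, 366)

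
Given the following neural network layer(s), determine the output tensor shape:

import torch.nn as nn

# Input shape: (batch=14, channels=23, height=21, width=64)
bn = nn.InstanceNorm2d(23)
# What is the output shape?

Input shape: (14, 23, 21, 64)
Output shape: (14, 23, 21, 64)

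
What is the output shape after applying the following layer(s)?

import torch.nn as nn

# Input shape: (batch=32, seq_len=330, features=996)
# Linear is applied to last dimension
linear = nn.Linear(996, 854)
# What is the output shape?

Input shape: (32, 330, 996)
Output shape: (32, 330, 854)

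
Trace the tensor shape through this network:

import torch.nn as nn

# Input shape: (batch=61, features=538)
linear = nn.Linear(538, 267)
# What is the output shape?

Input shape: (61, 538)
Output shape: (61, 267)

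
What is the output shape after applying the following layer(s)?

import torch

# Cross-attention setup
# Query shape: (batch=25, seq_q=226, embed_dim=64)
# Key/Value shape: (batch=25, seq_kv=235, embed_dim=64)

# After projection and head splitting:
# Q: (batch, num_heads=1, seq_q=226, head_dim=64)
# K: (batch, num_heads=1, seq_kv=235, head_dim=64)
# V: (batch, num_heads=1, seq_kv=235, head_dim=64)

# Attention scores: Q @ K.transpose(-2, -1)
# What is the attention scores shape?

Input shape: (25, 226, 64)
Output shape: (25, 1, 226, 235)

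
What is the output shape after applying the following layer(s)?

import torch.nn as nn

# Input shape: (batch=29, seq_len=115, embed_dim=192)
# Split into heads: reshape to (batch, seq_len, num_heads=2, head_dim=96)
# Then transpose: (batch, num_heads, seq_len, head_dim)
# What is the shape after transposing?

Input shape: (29, 115, 192)
  -> after reshape: (29, 115, 2, 96)
Output shape: (29, 2, 115, 96)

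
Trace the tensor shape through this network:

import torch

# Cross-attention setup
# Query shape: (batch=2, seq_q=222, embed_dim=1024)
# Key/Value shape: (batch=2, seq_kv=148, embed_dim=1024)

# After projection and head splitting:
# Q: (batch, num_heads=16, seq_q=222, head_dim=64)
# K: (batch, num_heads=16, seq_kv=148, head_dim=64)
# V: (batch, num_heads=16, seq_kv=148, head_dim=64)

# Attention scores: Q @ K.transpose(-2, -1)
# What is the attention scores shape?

Input shape: (2, 222, 1024)
Output shape: (2, 16, 222, 148)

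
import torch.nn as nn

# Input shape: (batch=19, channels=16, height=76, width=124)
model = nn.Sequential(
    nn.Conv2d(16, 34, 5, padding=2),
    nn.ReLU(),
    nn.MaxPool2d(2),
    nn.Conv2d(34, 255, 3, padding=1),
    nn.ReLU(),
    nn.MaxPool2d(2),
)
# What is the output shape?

Input shape: (19, 16, 76, 124)
  -> after first Conv2d: (19, 34, 76, 124)
  -> after first MaxPool2d: (19, 34, 38, 62)
  -> after second Conv2d: (19, 255, 38, 62)
Output shape: (19, 255, 19, 31)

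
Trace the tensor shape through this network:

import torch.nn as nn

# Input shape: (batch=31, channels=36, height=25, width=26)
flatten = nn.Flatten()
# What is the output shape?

Input shape: (31, 36, 25, 26)
Output shape: (31, 23400)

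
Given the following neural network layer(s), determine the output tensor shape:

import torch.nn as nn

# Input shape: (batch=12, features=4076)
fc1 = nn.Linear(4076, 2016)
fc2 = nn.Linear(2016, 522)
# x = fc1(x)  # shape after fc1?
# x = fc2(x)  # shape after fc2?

Input shape: (12, 4076)
  -> after fc1: (12, 2016)
Output shape: (12, 522)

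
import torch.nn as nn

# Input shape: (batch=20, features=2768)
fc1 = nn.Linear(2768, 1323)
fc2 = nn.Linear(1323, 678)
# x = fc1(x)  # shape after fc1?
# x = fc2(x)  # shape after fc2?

Input shape: (20, 2768)
  -> after fc1: (20, 1323)
Output shape: (20, 678)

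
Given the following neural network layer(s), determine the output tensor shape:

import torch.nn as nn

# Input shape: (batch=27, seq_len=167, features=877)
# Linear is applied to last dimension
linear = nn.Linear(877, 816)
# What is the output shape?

Input shape: (27, 167, 877)
Output shape: (27, 167, 816)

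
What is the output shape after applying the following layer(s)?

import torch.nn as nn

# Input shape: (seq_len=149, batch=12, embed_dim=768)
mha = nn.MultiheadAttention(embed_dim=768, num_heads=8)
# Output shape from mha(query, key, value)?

Input shape: (149, 12, 768)
Output shape: (149, 12, 768)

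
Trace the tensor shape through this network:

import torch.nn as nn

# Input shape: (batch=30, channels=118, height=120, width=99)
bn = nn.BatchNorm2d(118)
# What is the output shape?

Input shape: (30, 118, 120, 99)
Output shape: (30, 118, 120, 99)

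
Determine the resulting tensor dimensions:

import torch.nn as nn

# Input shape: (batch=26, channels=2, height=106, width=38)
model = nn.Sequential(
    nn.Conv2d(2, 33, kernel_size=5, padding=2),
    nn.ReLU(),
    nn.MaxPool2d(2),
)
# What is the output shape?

Input shape: (26, 2, 106, 38)
  -> after Conv2d: (26, 33, 106, 38)
  -> after ReLU: (26, 33, 106, 38)
Output shape: (26, 33, 53, 19)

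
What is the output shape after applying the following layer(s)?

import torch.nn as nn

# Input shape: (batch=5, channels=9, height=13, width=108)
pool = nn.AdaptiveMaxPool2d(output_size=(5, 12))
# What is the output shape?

Input shape: (5, 9, 13, 108)
Output shape: (5, 9, 5, 12)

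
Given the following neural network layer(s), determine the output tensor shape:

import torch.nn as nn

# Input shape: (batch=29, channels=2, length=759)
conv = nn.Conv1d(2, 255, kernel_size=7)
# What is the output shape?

Input shape: (29, 2, 759)
Output shape: (29, 255, 753)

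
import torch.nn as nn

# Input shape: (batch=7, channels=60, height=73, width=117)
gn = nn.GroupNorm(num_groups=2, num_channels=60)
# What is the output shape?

Input shape: (7, 60, 73, 117)
Output shape: (7, 60, 73, 117)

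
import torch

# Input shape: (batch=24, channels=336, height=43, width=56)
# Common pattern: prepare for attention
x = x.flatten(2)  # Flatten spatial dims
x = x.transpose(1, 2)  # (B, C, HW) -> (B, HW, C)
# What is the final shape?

Input shape: (24, 336, 43, 56)
  -> after flatten(2): (24, 336, 2408)
Output shape: (24, 2408, 336)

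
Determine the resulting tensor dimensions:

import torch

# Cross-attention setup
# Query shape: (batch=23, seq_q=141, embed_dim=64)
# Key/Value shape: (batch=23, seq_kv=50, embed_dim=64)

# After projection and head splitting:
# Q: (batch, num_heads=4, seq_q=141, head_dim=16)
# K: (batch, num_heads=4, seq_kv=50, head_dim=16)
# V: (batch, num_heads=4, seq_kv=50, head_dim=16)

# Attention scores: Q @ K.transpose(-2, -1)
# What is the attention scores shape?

Input shape: (23, 141, 64)
Output shape: (23, 4, 141, 50)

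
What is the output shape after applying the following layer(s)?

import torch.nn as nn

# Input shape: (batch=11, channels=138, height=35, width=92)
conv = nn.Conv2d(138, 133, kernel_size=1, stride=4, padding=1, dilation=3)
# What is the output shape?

Input shape: (11, 138, 35, 92)
Output shape: (11, 133, 10, 24)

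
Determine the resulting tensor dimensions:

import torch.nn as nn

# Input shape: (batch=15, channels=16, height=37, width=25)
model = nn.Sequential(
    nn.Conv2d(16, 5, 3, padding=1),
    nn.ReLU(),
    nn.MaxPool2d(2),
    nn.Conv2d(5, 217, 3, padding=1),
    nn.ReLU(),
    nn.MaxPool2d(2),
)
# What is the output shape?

Input shape: (15, 16, 37, 25)
  -> after first Conv2d: (15, 5, 37, 25)
  -> after first MaxPool2d: (15, 5, 18, 12)
  -> after second Conv2d: (15, 217, 18, 12)
Output shape: (15, 217, 9, 6)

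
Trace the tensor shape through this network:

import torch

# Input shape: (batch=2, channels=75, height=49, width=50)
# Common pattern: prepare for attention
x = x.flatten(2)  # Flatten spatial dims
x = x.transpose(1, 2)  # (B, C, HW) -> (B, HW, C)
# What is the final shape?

Input shape: (2, 75, 49, 50)
  -> after flatten(2): (2, 75, 2450)
Output shape: (2, 2450, 75)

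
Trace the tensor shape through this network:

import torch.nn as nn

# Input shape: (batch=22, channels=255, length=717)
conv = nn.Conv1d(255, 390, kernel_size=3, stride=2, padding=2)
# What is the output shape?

Input shape: (22, 255, 717)
Output shape: (22, 390, 360)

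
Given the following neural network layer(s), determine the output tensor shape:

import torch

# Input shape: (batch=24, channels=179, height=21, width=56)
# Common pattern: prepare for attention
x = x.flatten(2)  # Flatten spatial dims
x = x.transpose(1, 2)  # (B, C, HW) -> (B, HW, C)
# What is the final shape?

Input shape: (24, 179, 21, 56)
  -> after flatten(2): (24, 179, 1176)
Output shape: (24, 1176, 179)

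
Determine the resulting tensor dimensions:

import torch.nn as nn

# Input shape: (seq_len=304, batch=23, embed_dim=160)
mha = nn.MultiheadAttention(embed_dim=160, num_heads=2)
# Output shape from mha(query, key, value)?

Input shape: (304, 23, 160)
Output shape: (304, 23, 160)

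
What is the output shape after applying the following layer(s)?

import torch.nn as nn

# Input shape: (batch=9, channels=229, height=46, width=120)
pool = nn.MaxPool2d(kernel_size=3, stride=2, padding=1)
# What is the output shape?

Input shape: (9, 229, 46, 120)
Output shape: (9, 229, 23, 60)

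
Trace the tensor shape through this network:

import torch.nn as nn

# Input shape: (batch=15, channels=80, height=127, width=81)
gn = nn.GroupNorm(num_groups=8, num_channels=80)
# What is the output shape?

Input shape: (15, 80, 127, 81)
Output shape: (15, 80, 127, 81)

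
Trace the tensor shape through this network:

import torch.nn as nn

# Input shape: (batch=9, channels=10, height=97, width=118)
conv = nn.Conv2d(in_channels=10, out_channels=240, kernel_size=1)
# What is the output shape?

Input shape: (9, 10, 97, 118)
Output shape: (9, 240, 97, 118)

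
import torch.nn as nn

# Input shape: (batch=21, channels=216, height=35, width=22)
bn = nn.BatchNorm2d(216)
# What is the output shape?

Input shape: (21, 216, 35, 22)
Output shape: (21, 216, 35, 22)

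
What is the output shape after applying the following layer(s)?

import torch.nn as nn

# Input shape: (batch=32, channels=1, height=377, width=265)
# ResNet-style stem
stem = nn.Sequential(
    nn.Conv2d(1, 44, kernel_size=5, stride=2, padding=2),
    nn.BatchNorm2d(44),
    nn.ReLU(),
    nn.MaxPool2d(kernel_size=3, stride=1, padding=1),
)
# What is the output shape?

Input shape: (32, 1, 377, 265)
  -> after Conv2d 5x5 stride=2: (32, 44, 189, 133)
Output shape: (32, 44, 189, 133)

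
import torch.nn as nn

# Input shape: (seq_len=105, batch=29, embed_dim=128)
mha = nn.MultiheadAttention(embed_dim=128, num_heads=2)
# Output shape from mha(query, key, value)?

Input shape: (105, 29, 128)
Output shape: (105, 29, 128)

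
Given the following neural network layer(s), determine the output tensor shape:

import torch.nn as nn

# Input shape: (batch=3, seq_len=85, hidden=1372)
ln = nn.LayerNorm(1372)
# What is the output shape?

Input shape: (3, 85, 1372)
Output shape: (3, 85, 1372)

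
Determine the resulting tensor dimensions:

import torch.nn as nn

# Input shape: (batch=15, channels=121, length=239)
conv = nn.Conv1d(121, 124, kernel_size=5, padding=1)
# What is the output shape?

Input shape: (15, 121, 239)
Output shape: (15, 124, 237)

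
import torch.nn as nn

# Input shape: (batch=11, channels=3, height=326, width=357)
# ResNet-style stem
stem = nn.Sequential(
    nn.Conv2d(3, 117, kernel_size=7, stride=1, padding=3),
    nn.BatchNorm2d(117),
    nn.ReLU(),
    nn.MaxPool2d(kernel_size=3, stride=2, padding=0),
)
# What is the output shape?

Input shape: (11, 3, 326, 357)
  -> after Conv2d 7x7 stride=1: (11, 117, 326, 357)
Output shape: (11, 117, 162, 178)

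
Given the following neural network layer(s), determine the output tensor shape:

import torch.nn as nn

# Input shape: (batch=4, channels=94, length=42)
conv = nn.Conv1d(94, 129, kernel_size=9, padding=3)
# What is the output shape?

Input shape: (4, 94, 42)
Output shape: (4, 129, 40)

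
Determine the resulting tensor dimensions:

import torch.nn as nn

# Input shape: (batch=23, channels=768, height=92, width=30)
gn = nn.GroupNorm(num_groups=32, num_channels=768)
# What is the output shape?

Input shape: (23, 768, 92, 30)
Output shape: (23, 768, 92, 30)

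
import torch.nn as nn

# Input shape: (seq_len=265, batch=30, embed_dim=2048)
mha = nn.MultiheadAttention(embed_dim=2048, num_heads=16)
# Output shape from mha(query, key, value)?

Input shape: (265, 30, 2048)
Output shape: (265, 30, 2048)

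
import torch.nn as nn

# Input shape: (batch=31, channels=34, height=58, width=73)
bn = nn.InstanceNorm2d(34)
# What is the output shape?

Input shape: (31, 34, 58, 73)
Output shape: (31, 34, 58, 73)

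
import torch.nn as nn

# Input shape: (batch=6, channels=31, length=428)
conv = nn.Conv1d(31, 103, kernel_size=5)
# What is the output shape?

Input shape: (6, 31, 428)
Output shape: (6, 103, 424)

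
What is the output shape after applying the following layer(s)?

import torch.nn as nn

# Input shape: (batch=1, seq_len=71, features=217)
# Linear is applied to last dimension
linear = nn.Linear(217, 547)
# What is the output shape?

Input shape: (1, 71, 217)
Output shape: (1, 71, 547)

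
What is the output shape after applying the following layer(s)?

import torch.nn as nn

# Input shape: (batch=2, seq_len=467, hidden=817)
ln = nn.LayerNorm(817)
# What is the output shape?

Input shape: (2, 467, 817)
Output shape: (2, 467, 817)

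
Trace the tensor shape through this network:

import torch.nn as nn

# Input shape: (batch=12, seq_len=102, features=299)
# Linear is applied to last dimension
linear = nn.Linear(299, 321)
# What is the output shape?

Input shape: (12, 102, 299)
Output shape: (12, 102, 321)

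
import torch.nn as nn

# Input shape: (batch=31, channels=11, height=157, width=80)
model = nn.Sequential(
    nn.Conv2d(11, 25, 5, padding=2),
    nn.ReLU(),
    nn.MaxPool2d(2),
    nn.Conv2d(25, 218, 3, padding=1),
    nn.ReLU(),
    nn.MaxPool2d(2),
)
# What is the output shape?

Input shape: (31, 11, 157, 80)
  -> after first Conv2d: (31, 25, 157, 80)
  -> after first MaxPool2d: (31, 25, 78, 40)
  -> after second Conv2d: (31, 218, 78, 40)
Output shape: (31, 218, 39, 20)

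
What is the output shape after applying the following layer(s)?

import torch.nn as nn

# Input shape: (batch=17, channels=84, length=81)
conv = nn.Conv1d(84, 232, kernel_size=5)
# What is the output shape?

Input shape: (17, 84, 81)
Output shape: (17, 232, 77)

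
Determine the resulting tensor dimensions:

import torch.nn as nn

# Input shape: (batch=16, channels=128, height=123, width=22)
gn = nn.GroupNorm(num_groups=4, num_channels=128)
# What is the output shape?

Input shape: (16, 128, 123, 22)
Output shape: (16, 128, 123, 22)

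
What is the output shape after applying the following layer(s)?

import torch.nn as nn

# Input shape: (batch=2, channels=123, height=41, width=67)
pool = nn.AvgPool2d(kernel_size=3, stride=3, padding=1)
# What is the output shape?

Input shape: (2, 123, 41, 67)
Output shape: (2, 123, 14, 23)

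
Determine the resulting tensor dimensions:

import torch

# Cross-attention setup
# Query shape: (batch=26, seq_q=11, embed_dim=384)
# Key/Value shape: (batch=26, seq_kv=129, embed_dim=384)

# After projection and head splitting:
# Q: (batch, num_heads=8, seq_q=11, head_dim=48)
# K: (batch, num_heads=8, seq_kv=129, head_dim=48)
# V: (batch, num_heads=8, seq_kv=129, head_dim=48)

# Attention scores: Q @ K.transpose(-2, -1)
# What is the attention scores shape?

Input shape: (26, 11, 384)
Output shape: (26, 8, 11, 129)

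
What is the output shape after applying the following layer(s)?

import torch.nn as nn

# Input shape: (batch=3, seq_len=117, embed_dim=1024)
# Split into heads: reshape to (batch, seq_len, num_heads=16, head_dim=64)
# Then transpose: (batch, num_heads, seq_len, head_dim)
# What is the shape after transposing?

Input shape: (3, 117, 1024)
  -> after reshape: (3, 117, 16, 64)
Output shape: (3, 16, 117, 64)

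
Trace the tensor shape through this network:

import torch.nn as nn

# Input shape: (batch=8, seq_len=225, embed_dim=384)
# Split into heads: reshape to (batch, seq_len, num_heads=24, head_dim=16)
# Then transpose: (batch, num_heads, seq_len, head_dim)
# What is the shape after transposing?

Input shape: (8, 225, 384)
  -> after reshape: (8, 225, 24, 16)
Output shape: (8, 24, 225, 16)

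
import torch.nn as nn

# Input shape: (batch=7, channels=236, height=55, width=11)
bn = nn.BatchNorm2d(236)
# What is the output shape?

Input shape: (7, 236, 55, 11)
Output shape: (7, 236, 55, 11)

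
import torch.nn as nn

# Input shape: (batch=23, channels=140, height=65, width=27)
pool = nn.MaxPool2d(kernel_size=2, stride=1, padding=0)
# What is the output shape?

Input shape: (23, 140, 65, 27)
Output shape: (23, 140, 64, 26)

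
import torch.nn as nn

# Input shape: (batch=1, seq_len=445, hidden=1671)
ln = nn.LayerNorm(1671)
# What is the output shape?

Input shape: (1, 445, 1671)
Output shape: (1, 445, 1671)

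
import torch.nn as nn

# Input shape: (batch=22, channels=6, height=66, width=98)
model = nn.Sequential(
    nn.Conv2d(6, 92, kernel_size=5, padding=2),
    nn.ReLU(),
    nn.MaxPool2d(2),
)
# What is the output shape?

Input shape: (22, 6, 66, 98)
  -> after Conv2d: (22, 92, 66, 98)
  -> after ReLU: (22, 92, 66, 98)
Output shape: (22, 92, 33, 49)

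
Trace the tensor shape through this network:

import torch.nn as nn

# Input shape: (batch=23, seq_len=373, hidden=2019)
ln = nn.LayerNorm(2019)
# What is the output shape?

Input shape: (23, 373, 2019)
Output shape: (23, 373, 2019)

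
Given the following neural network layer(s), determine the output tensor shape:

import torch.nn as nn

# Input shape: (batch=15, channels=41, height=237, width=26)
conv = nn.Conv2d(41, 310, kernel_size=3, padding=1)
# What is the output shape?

Input shape: (15, 41, 237, 26)
Output shape: (15, 310, 237, 26)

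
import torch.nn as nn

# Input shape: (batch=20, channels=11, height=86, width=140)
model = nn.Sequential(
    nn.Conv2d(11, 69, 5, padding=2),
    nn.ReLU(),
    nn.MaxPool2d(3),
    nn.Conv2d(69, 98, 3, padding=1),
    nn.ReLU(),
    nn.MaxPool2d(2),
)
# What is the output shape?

Input shape: (20, 11, 86, 140)
  -> after first Conv2d: (20, 69, 86, 140)
  -> after first MaxPool2d: (20, 69, 28, 46)
  -> after second Conv2d: (20, 98, 28, 46)
Output shape: (20, 98, 14, 23)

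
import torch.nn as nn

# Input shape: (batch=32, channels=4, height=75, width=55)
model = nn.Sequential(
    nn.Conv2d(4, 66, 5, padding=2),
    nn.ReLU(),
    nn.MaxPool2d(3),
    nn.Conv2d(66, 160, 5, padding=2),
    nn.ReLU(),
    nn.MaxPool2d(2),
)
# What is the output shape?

Input shape: (32, 4, 75, 55)
  -> after first Conv2d: (32, 66, 75, 55)
  -> after first MaxPool2d: (32, 66, 25, 18)
  -> after second Conv2d: (32, 160, 25, 18)
Output shape: (32, 160, 12, 9)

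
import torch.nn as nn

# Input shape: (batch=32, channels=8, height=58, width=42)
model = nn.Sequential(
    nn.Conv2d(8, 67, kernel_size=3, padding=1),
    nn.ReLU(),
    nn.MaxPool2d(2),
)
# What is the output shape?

Input shape: (32, 8, 58, 42)
  -> after Conv2d: (32, 67, 58, 42)
  -> after ReLU: (32, 67, 58, 42)
Output shape: (32, 67, 29, 21)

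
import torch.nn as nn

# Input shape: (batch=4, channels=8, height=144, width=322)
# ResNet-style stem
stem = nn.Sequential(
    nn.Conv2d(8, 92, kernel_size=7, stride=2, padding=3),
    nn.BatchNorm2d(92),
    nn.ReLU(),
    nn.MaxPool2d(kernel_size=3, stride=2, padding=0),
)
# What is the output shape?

Input shape: (4, 8, 144, 322)
  -> after Conv2d 7x7 stride=2: (4, 92, 72, 161)
Output shape: (4, 92, 35, 80)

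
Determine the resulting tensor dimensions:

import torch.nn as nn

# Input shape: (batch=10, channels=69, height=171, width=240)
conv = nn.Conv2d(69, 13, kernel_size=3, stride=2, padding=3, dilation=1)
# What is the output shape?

Input shape: (10, 69, 171, 240)
Output shape: (10, 13, 88, 122)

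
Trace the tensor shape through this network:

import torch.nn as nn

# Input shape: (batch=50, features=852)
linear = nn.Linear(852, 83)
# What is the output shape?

Input shape: (50, 852)
Output shape: (50, 83)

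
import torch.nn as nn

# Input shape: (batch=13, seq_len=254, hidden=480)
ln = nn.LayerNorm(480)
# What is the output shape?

Input shape: (13, 254, 480)
Output shape: (13, 254, 480)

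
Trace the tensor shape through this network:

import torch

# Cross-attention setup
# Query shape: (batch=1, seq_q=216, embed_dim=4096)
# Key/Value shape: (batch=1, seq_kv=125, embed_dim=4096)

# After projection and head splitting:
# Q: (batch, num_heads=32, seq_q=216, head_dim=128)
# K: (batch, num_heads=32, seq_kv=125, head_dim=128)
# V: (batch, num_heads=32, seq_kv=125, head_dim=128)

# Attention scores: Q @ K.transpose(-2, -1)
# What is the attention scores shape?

Input shape: (1, 216, 4096)
Output shape: (1, 32, 216, 125)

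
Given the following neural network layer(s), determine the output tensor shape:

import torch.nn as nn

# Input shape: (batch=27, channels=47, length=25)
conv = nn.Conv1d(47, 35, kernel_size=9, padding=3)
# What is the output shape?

Input shape: (27, 47, 25)
Output shape: (27, 35, 23)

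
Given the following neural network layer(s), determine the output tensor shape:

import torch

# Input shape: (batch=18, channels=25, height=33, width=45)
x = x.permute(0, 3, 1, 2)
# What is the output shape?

Input shape: (18, 25, 33, 45)
Output shape: (18, 45, 25, 33)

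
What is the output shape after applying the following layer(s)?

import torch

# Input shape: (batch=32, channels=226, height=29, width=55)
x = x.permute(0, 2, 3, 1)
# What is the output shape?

Input shape: (32, 226, 29, 55)
Output shape: (32, 29, 55, 226)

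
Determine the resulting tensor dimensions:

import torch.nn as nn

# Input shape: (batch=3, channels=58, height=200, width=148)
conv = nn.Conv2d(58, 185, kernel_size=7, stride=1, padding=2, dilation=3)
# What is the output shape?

Input shape: (3, 58, 200, 148)
Output shape: (3, 185, 186, 134)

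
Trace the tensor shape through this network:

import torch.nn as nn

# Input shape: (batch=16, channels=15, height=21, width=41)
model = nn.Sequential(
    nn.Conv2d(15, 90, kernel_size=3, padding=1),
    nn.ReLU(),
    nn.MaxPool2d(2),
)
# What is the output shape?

Input shape: (16, 15, 21, 41)
  -> after Conv2d: (16, 90, 21, 41)
  -> after ReLU: (16, 90, 21, 41)
Output shape: (16, 90, 10, 20)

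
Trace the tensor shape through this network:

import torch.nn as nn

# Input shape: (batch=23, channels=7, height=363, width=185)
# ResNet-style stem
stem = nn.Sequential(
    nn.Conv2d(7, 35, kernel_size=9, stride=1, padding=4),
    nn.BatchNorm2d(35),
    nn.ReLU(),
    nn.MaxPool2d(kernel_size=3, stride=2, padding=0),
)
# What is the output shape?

Input shape: (23, 7, 363, 185)
  -> after Conv2d 9x9 stride=1: (23, 35, 363, 185)
Output shape: (23, 35, 181, 92)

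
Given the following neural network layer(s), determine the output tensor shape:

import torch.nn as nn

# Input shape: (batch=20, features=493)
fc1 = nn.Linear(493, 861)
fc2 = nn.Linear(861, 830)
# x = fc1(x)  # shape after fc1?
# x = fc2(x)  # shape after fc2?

Input shape: (20, 493)
  -> after fc1: (20, 861)
Output shape: (20, 830)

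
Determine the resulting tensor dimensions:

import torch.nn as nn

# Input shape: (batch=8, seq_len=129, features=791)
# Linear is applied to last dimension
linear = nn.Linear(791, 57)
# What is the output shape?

Input shape: (8, 129, 791)
Output shape: (8, 129, 57)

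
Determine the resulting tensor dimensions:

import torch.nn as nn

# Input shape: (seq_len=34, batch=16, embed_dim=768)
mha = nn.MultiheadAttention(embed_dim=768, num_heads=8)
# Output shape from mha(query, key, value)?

Input shape: (34, 16, 768)
Output shape: (34, 16, 768)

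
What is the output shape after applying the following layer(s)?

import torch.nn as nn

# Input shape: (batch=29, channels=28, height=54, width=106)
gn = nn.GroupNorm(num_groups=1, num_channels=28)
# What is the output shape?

Input shape: (29, 28, 54, 106)
Output shape: (29, 28, 54, 106)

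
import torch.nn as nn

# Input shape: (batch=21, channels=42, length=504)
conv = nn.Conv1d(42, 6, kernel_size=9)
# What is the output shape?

Input shape: (21, 42, 504)
Output shape: (21, 6, 496)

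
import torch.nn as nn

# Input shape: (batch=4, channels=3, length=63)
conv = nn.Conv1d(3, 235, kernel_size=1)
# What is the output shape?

Input shape: (4, 3, 63)
Output shape: (4, 235, 63)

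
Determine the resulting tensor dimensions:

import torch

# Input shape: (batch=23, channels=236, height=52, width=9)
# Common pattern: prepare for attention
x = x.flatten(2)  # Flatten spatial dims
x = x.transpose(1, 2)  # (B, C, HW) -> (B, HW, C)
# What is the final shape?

Input shape: (23, 236, 52, 9)
  -> after flatten(2): (23, 236, 468)
Output shape: (23, 468, 236)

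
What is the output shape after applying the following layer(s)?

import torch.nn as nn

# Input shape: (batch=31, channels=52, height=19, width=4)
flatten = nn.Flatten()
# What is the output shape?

Input shape: (31, 52, 19, 4)
Output shape: (31, 3952)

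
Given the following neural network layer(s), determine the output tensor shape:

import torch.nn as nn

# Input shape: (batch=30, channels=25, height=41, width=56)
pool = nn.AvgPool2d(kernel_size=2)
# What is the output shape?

Input shape: (30, 25, 41, 56)
Output shape: (30, 25, 20, 28)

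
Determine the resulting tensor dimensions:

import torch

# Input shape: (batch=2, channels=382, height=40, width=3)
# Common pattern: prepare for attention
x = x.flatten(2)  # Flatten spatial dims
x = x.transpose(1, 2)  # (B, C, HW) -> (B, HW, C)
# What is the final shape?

Input shape: (2, 382, 40, 3)
  -> after flatten(2): (2, 382, 120)
Output shape: (2, 120, 382)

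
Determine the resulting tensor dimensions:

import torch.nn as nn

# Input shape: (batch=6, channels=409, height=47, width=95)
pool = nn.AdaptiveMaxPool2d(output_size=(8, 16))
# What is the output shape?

Input shape: (6, 409, 47, 95)
Output shape: (6, 409, 8, 16)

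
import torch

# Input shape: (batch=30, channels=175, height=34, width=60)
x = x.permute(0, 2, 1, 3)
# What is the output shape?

Input shape: (30, 175, 34, 60)
Output shape: (30, 34, 175, 60)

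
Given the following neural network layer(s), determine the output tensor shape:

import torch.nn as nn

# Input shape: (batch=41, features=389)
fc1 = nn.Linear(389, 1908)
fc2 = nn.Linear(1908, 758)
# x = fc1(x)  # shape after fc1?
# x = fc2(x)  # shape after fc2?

Input shape: (41, 389)
  -> after fc1: (41, 1908)
Output shape: (41, 758)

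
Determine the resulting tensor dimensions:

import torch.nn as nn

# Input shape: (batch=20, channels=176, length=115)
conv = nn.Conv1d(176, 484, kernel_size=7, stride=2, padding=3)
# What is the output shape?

Input shape: (20, 176, 115)
Output shape: (20, 484, 58)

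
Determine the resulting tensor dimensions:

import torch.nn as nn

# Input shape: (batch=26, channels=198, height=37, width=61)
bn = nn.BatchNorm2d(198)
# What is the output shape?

Input shape: (26, 198, 37, 61)
Output shape: (26, 198, 37, 61)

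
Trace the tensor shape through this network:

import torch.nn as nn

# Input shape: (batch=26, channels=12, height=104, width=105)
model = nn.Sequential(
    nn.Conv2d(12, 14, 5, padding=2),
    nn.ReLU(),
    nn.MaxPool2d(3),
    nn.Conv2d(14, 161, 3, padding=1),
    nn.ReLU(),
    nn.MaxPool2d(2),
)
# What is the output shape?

Input shape: (26, 12, 104, 105)
  -> after first Conv2d: (26, 14, 104, 105)
  -> after first MaxPool2d: (26, 14, 34, 35)
  -> after second Conv2d: (26, 161, 34, 35)
Output shape: (26, 161, 17, 17)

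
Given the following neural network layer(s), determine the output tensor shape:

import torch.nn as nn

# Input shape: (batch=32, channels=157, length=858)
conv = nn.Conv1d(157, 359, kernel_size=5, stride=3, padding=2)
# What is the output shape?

Input shape: (32, 157, 858)
Output shape: (32, 359, 286)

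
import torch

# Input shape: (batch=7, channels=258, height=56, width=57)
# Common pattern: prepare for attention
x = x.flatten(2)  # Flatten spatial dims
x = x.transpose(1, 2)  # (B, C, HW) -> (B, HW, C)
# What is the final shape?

Input shape: (7, 258, 56, 57)
  -> after flatten(2): (7, 258, 3192)
Output shape: (7, 3192, 258)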